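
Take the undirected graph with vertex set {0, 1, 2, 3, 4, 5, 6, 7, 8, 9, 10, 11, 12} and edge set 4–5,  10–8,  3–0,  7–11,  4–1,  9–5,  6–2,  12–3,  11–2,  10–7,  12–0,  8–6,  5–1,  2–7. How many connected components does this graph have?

Component: {0, 3, 12}
Component: {1, 4, 5, 9}
Component: {2, 6, 7, 8, 10, 11}

3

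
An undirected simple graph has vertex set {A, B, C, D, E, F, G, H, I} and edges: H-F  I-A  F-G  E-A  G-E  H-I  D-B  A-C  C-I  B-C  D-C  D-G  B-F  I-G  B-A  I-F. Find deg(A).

Neighbors of A: B, C, E, I.

4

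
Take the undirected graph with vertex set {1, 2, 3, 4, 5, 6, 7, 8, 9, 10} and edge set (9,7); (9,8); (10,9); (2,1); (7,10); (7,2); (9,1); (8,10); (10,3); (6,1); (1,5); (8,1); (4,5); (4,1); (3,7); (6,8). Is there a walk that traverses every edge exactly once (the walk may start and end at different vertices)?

Yes

Degrees: 1:6, 2:2, 3:2, 4:2, 5:2, 6:2, 7:4, 8:4, 9:4, 10:4
Odd-degree vertices: none (0 total).
With 0 odd-degree vertices and all edges in one connected piece, an Eulerian trail exists.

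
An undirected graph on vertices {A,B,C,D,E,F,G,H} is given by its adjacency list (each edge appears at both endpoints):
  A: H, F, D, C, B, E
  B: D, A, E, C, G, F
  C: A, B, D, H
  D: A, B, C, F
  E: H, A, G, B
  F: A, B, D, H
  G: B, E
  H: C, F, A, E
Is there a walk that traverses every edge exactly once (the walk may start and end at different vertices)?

Degrees: A:6, B:6, C:4, D:4, E:4, F:4, G:2, H:4
Odd-degree vertices: none (0 total).
The non-isolated vertices are connected and exactly 0 have odd degree, so an Eulerian trail exists.

Yes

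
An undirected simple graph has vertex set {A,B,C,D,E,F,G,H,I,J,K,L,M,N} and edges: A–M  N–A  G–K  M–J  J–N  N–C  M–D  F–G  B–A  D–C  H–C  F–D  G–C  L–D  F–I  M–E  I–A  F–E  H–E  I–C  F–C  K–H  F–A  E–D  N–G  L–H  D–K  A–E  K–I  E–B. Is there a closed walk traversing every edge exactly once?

Degrees: A:6, B:2, C:6, D:6, E:6, F:6, G:4, H:4, I:4, J:2, K:4, L:2, M:4, N:4
All degrees are even and the non-isolated vertices are connected — an Eulerian circuit exists.

Yes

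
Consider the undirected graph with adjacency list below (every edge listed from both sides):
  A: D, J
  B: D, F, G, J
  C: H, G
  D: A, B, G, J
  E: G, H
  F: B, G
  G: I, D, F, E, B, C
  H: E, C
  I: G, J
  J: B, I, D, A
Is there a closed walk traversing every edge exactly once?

Degrees: A:2, B:4, C:2, D:4, E:2, F:2, G:6, H:2, I:2, J:4
All degrees are even and the non-isolated vertices are connected — an Eulerian circuit exists.

Yes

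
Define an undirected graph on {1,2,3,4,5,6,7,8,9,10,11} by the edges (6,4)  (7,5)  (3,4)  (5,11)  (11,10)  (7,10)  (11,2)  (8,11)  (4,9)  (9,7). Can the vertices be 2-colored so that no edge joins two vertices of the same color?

Partition the vertices as {1, 4, 7, 11} vs {2, 3, 5, 6, 8, 9, 10}. Each listed edge has one endpoint in each part, so the graph is bipartite.

Yes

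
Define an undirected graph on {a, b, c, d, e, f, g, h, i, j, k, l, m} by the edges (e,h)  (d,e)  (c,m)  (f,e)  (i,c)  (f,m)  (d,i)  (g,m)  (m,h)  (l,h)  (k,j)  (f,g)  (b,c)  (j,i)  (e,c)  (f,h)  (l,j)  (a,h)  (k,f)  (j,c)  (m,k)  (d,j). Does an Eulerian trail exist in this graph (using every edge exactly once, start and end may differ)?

No

Degrees: a:1, b:1, c:5, d:3, e:4, f:5, g:2, h:5, i:3, j:5, k:3, l:2, m:5
Odd-degree vertices: a, b, c, d, f, h, i, j, k, m (10 total).
With 10 odd-degree vertices (more than two), no single trail can use every edge.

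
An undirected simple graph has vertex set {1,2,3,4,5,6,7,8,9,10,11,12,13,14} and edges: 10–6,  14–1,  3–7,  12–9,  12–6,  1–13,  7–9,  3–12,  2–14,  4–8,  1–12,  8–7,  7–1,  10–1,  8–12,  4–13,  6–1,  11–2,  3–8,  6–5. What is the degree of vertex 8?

Neighbors of 8: 3, 4, 7, 12.

4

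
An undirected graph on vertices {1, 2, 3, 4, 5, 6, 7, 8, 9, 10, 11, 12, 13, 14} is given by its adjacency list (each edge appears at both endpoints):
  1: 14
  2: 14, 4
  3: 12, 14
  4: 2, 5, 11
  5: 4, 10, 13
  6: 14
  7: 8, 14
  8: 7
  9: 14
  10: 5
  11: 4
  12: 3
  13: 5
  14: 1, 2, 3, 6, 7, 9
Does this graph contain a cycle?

|V| = 14, |E| = 13, number of components = 1.
Since 13 = 14 - 1, the graph is a forest and contains no cycle.

No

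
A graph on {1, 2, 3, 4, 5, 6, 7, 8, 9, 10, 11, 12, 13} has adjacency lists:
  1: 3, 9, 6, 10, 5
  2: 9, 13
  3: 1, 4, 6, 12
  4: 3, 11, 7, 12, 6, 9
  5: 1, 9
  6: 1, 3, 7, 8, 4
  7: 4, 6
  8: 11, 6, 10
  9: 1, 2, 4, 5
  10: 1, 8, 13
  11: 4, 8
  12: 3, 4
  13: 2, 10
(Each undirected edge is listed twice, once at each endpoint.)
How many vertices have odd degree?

Degrees: 1:5, 2:2, 3:4, 4:6, 5:2, 6:5, 7:2, 8:3, 9:4, 10:3, 11:2, 12:2, 13:2
Odd-degree vertices: 1, 6, 8, 10.

4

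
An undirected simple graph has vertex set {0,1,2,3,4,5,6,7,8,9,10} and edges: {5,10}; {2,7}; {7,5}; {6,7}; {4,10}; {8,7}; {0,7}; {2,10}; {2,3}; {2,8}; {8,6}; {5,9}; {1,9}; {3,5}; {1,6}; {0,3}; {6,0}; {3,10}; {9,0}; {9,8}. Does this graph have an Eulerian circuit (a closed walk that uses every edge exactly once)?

Degrees: 0:4, 1:2, 2:4, 3:4, 4:1, 5:4, 6:4, 7:5, 8:4, 9:4, 10:4
4, 7 have odd degree; an Eulerian circuit needs every degree to be even, so none exists.

No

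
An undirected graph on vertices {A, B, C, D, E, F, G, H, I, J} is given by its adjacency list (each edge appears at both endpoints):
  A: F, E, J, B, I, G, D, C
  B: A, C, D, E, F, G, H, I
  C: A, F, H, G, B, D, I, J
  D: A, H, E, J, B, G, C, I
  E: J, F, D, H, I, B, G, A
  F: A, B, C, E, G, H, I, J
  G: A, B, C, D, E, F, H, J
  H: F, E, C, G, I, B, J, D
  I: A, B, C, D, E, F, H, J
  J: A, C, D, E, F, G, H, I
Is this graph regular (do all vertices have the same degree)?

Degrees: A:8, B:8, C:8, D:8, E:8, F:8, G:8, H:8, I:8, J:8
Every vertex has degree 8, so the graph is 8-regular.

Yes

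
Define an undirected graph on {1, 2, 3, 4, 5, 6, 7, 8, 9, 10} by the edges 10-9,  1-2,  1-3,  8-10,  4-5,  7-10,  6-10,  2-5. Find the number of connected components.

Component: {1, 2, 3, 4, 5}
Component: {6, 7, 8, 9, 10}

2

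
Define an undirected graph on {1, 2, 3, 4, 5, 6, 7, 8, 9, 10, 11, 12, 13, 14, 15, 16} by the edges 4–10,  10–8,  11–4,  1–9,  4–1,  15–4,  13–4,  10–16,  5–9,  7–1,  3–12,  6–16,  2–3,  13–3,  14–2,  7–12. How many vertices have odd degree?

10

Degrees: 1:3, 2:2, 3:3, 4:5, 5:1, 6:1, 7:2, 8:1, 9:2, 10:3, 11:1, 12:2, 13:2, 14:1, 15:1, 16:2
Odd-degree vertices: 1, 3, 4, 5, 6, 8, 10, 11, 14, 15.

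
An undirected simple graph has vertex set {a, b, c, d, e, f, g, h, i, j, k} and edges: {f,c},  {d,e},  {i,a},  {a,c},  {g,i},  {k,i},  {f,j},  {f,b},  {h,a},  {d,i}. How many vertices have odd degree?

8

Degrees: a:3, b:1, c:2, d:2, e:1, f:3, g:1, h:1, i:4, j:1, k:1
Odd-degree vertices: a, b, e, f, g, h, j, k.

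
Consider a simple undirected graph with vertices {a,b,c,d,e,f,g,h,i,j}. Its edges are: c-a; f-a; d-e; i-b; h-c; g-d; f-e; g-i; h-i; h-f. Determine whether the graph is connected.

No

Component: {j}
Component: {a, b, c, d, e, f, g, h, i}
No edge joins these 2 groups, so the graph is disconnected.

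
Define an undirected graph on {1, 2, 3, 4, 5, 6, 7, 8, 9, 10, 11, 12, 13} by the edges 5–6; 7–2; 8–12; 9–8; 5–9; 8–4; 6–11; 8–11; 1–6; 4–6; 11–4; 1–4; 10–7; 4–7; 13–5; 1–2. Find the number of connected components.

2

Component: {3}
Component: {1, 2, 4, 5, 6, 7, 8, 9, 10, 11, 12, 13}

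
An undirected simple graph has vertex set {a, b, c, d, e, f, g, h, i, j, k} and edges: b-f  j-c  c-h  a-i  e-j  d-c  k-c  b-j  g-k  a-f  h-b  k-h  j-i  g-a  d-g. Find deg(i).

2

Neighbors of i: a, j.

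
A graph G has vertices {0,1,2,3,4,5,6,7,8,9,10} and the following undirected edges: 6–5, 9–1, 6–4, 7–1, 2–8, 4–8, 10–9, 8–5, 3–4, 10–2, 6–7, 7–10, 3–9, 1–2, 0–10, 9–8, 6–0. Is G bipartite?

Partition the vertices as {1, 3, 6, 8, 10} vs {0, 2, 4, 5, 7, 9}. Each listed edge has one endpoint in each part, so the graph is bipartite.

Yes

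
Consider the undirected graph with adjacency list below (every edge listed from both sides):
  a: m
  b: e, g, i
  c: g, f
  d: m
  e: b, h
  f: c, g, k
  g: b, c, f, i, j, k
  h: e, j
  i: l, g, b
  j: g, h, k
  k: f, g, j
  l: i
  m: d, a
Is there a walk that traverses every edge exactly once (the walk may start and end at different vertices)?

Degrees: a:1, b:3, c:2, d:1, e:2, f:3, g:6, h:2, i:3, j:3, k:3, l:1, m:2
Odd-degree vertices: a, b, d, f, i, j, k, l (8 total).
An Eulerian trail requires 0 or 2 odd-degree vertices; here there are 8.

No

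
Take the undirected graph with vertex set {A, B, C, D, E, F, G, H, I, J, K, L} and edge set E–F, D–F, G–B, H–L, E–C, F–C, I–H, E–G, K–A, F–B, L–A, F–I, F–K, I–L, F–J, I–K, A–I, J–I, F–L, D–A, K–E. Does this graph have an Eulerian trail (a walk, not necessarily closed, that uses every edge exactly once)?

Yes

Degrees: A:4, B:2, C:2, D:2, E:4, F:8, G:2, H:2, I:6, J:2, K:4, L:4
Odd-degree vertices: none (0 total).
With 0 odd-degree vertices and all edges in one connected piece, an Eulerian trail exists.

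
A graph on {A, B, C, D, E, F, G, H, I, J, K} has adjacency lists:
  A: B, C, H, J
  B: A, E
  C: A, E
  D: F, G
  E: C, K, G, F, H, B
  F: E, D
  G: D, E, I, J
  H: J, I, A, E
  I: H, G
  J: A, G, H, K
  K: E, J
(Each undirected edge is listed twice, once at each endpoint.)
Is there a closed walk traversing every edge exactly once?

Yes

Degrees: A:4, B:2, C:2, D:2, E:6, F:2, G:4, H:4, I:2, J:4, K:2
All degrees are even and the non-isolated vertices are connected — an Eulerian circuit exists.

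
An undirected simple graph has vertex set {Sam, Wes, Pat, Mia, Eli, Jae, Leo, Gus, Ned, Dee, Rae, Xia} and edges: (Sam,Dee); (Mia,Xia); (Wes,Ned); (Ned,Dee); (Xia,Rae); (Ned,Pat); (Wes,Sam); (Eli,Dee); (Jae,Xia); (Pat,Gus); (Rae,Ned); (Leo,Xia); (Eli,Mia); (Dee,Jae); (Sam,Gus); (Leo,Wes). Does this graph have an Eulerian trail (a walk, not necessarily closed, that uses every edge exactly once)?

Yes

Degrees: Sam:3, Wes:3, Pat:2, Mia:2, Eli:2, Jae:2, Leo:2, Gus:2, Ned:4, Dee:4, Rae:2, Xia:4
Odd-degree vertices: Sam, Wes (2 total).
With 2 odd-degree vertices and all edges in one connected piece, an Eulerian trail exists (from Sam to Wes).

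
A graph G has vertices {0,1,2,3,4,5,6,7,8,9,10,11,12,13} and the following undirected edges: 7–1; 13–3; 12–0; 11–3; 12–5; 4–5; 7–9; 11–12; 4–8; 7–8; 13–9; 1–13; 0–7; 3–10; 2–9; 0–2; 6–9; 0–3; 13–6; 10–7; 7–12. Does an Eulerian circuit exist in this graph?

Degrees: 0:4, 1:2, 2:2, 3:4, 4:2, 5:2, 6:2, 7:6, 8:2, 9:4, 10:2, 11:2, 12:4, 13:4
All degrees are even and the non-isolated vertices are connected — an Eulerian circuit exists.

Yes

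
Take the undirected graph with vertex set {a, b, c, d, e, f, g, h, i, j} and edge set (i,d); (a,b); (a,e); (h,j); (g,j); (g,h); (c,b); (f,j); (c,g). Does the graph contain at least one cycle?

|V| = 10, |E| = 9, number of components = 2.
One cycle is g-j-h-g.

Yes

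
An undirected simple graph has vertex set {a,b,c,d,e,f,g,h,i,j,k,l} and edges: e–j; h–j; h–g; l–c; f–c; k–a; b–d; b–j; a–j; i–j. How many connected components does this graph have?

2

Component: {c, f, l}
Component: {a, b, d, e, g, h, i, j, k}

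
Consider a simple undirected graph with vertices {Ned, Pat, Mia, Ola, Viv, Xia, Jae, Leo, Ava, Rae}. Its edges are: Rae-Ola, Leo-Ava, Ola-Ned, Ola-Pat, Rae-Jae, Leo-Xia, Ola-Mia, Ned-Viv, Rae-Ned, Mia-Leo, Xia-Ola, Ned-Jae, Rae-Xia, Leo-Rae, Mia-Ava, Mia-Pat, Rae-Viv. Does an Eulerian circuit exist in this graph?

Degrees: Ned:4, Pat:2, Mia:4, Ola:5, Viv:2, Xia:3, Jae:2, Leo:4, Ava:2, Rae:6
Vertices with odd degree: Ola, Xia. An Eulerian circuit requires all degrees even.

No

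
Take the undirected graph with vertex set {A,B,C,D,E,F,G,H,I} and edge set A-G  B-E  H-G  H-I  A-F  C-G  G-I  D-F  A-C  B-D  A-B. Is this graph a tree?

No

|V| = 9, |E| = 11.
A tree on 9 vertices has exactly 8 edges; this graph has 11, so it contains a cycle and is not a tree.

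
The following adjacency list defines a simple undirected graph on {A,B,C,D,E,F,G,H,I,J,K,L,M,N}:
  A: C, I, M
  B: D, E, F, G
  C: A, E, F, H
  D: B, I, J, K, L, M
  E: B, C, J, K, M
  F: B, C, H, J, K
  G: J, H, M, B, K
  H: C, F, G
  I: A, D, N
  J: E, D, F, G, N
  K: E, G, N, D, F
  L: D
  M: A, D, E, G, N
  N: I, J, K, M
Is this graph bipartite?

C-H-F-C is an odd cycle (length 3), and a bipartite graph can contain only even cycles.

No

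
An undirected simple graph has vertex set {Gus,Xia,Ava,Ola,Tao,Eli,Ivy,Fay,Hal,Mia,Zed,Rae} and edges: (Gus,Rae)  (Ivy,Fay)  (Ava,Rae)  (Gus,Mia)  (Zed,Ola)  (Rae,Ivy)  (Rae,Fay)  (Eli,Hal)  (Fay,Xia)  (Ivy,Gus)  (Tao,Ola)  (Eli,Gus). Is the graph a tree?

No

|V| = 12, |E| = 12.
It is not connected, so it is not a tree.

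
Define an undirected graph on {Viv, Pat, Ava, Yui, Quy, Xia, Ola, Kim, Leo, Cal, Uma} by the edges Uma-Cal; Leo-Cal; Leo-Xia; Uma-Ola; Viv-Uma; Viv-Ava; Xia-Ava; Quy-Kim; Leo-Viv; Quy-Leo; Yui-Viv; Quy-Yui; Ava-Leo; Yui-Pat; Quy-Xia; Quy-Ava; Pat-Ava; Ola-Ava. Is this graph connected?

Yes

Starting from Viv and exploring outward reaches every vertex (Viv, Ava, Leo, Yui, Uma, Quy, Pat, Ola, Xia, Cal, Kim); the graph is connected.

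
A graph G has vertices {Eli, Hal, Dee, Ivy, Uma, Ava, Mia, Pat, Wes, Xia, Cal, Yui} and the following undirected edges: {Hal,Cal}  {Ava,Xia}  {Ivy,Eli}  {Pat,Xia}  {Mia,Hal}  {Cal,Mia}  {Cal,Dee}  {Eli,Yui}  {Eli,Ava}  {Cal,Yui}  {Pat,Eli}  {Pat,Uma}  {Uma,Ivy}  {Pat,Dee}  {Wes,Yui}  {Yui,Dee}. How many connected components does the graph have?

1

Component: {Eli, Hal, Dee, Ivy, Uma, Ava, Mia, Pat, Wes, Xia, Cal, Yui}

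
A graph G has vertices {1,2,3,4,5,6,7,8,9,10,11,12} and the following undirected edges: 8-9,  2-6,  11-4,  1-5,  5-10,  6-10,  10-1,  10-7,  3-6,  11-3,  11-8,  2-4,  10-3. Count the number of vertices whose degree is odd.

6

Degrees: 1:2, 2:2, 3:3, 4:2, 5:2, 6:3, 7:1, 8:2, 9:1, 10:5, 11:3, 12:0
Odd-degree vertices: 3, 6, 7, 9, 10, 11.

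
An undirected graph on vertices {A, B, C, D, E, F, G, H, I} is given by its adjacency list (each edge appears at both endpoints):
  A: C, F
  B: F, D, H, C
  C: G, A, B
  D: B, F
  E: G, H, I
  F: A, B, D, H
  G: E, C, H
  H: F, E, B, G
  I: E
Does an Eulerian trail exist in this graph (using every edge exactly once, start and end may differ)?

Degrees: A:2, B:4, C:3, D:2, E:3, F:4, G:3, H:4, I:1
Odd-degree vertices: C, E, G, I (4 total).
With 4 odd-degree vertices (more than two), no single trail can use every edge.

No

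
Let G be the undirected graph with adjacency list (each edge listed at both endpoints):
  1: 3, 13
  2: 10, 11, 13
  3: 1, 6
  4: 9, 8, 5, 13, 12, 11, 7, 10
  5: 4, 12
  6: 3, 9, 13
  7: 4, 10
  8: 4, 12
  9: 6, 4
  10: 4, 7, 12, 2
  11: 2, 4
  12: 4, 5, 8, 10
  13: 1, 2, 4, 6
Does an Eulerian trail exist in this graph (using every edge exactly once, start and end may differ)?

Degrees: 1:2, 2:3, 3:2, 4:8, 5:2, 6:3, 7:2, 8:2, 9:2, 10:4, 11:2, 12:4, 13:4
Odd-degree vertices: 2, 6 (2 total).
With 2 odd-degree vertices and all edges in one connected piece, an Eulerian trail exists (from 2 to 6).

Yes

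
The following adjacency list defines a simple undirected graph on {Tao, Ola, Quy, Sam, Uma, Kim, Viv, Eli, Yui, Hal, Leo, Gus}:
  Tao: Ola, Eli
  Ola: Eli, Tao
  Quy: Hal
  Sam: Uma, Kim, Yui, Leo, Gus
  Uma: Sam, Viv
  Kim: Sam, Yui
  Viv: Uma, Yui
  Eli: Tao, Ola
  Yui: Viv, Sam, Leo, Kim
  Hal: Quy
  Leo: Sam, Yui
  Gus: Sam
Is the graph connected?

Component: {Quy, Hal}
Component: {Tao, Ola, Eli}
Component: {Sam, Uma, Kim, Viv, Yui, Leo, Gus}
There are 3 separate components, so the graph is not connected.

No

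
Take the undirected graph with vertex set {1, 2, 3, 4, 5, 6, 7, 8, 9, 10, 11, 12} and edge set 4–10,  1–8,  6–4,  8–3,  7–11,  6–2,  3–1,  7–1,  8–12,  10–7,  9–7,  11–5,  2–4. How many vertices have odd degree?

Degrees: 1:3, 2:2, 3:2, 4:3, 5:1, 6:2, 7:4, 8:3, 9:1, 10:2, 11:2, 12:1
Odd-degree vertices: 1, 4, 5, 8, 9, 12.

6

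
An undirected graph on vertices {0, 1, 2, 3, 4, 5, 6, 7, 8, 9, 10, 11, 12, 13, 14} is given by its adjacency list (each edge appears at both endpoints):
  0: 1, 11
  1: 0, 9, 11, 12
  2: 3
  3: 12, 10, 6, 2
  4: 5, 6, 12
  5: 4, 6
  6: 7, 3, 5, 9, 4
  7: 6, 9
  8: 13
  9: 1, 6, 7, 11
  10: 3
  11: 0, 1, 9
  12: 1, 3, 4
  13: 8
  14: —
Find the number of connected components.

Component: {14}
Component: {8, 13}
Component: {0, 1, 2, 3, 4, 5, 6, 7, 9, 10, 11, 12}

3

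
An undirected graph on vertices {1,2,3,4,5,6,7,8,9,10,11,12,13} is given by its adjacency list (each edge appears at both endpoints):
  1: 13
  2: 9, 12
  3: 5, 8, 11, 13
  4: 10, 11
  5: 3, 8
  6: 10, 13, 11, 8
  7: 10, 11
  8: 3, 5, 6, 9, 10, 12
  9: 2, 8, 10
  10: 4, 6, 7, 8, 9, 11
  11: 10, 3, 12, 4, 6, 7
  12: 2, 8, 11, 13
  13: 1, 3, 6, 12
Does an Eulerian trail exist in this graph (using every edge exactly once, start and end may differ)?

Degrees: 1:1, 2:2, 3:4, 4:2, 5:2, 6:4, 7:2, 8:6, 9:3, 10:6, 11:6, 12:4, 13:4
Odd-degree vertices: 1, 9 (2 total).
The non-isolated vertices are connected and exactly 2 have odd degree, so an Eulerian trail exists (from 1 to 9).

Yes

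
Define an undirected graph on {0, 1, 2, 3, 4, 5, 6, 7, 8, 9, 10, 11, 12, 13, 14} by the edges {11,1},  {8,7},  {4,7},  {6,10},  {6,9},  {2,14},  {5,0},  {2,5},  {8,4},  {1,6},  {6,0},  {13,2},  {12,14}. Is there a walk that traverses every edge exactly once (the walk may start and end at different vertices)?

No

Degrees: 0:2, 1:2, 2:3, 3:0, 4:2, 5:2, 6:4, 7:2, 8:2, 9:1, 10:1, 11:1, 12:1, 13:1, 14:2
Odd-degree vertices: 2, 9, 10, 11, 12, 13 (6 total).
An Eulerian trail requires 0 or 2 odd-degree vertices; here there are 6.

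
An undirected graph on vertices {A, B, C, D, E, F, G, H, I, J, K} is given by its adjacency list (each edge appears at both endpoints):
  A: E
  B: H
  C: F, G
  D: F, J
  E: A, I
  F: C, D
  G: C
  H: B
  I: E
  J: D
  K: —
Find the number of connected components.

4

Component: {K}
Component: {B, H}
Component: {A, E, I}
Component: {C, D, F, G, J}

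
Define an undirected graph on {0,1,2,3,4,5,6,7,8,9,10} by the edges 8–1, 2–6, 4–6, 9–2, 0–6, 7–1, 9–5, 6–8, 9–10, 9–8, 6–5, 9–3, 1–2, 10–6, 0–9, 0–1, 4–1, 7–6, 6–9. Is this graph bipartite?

No

9-6-10-9 is an odd cycle (length 3), and a bipartite graph can contain only even cycles.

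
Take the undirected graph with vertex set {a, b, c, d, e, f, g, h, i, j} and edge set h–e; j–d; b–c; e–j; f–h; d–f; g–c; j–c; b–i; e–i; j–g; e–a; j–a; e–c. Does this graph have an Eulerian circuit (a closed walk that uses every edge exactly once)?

No

Degrees: a:2, b:2, c:4, d:2, e:5, f:2, g:2, h:2, i:2, j:5
Vertices with odd degree: e, j. An Eulerian circuit requires all degrees even.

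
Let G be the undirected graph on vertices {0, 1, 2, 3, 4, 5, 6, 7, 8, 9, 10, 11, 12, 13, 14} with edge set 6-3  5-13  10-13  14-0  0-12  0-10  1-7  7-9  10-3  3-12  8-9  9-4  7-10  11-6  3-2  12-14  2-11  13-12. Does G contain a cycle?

Yes

|V| = 15, |E| = 18, number of components = 1.
One cycle is 0-10-13-12-0.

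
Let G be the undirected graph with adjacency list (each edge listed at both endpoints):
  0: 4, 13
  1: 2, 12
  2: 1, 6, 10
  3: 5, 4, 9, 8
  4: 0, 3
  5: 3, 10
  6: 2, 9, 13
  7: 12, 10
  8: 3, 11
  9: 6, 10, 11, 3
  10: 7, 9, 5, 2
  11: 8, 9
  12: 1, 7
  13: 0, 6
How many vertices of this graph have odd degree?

Degrees: 0:2, 1:2, 2:3, 3:4, 4:2, 5:2, 6:3, 7:2, 8:2, 9:4, 10:4, 11:2, 12:2, 13:2
Odd-degree vertices: 2, 6.

2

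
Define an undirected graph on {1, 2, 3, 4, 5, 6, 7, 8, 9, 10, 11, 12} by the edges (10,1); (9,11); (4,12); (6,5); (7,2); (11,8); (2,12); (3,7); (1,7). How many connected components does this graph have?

Component: {5, 6}
Component: {8, 9, 11}
Component: {1, 2, 3, 4, 7, 10, 12}

3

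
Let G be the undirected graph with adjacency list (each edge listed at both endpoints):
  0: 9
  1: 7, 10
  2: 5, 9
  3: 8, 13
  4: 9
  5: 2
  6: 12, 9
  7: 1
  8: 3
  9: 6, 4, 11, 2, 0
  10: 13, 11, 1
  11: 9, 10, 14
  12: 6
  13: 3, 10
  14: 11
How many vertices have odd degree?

Degrees: 0:1, 1:2, 2:2, 3:2, 4:1, 5:1, 6:2, 7:1, 8:1, 9:5, 10:3, 11:3, 12:1, 13:2, 14:1
Odd-degree vertices: 0, 4, 5, 7, 8, 9, 10, 11, 12, 14.

10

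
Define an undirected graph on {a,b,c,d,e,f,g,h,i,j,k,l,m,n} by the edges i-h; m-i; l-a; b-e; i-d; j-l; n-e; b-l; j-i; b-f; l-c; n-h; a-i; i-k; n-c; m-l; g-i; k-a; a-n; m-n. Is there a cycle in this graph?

The graph has 14 vertices, 20 edges, and 1 connected component.
One cycle is a-l-b-e-n-a.

Yes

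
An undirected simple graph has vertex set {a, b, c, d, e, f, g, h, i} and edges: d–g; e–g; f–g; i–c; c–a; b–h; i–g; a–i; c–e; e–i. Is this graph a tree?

|V| = 9, |E| = 10.
It is not connected, so it is not a tree.

No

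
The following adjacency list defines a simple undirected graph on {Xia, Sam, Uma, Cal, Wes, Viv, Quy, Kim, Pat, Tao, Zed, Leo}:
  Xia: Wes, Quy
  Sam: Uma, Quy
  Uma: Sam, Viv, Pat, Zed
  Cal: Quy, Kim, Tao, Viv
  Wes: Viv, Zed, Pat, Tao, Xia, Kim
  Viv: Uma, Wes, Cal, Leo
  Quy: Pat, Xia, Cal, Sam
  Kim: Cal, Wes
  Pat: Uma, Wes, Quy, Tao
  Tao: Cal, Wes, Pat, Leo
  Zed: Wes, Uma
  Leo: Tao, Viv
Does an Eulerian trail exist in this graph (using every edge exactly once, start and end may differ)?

Degrees: Xia:2, Sam:2, Uma:4, Cal:4, Wes:6, Viv:4, Quy:4, Kim:2, Pat:4, Tao:4, Zed:2, Leo:2
Odd-degree vertices: none (0 total).
With 0 odd-degree vertices and all edges in one connected piece, an Eulerian trail exists.

Yes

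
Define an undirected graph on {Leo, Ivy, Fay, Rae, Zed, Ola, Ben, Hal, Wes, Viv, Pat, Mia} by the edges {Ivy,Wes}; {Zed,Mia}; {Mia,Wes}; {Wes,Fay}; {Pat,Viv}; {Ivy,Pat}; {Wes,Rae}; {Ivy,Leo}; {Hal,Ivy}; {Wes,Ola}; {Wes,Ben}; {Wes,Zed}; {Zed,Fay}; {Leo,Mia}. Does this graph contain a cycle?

Yes

The graph has 12 vertices, 14 edges, and 1 connected component.
Since 14 > 12 - 1, a cycle must exist; for instance Leo-Ivy-Wes-Mia-Leo.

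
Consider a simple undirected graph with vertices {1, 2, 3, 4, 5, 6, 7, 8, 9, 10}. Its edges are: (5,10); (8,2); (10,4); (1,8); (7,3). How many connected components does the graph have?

5

Component: {6}
Component: {9}
Component: {3, 7}
Component: {1, 2, 8}
Component: {4, 5, 10}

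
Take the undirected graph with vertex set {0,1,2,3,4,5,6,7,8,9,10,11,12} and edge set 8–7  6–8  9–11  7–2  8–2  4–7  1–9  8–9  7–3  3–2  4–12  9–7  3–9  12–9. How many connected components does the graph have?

Component: {0}
Component: {5}
Component: {10}
Component: {1, 2, 3, 4, 6, 7, 8, 9, 11, 12}

4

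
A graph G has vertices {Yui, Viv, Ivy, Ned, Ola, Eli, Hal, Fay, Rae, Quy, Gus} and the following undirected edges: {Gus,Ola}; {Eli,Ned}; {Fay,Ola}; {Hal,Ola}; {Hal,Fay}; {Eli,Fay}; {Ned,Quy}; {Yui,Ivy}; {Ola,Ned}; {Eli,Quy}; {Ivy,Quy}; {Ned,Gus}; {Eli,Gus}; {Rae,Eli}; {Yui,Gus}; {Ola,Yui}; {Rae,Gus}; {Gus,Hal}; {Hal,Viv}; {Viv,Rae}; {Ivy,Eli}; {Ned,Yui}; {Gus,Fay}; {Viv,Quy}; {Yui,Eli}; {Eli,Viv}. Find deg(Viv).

4

Neighbors of Viv: Eli, Hal, Rae, Quy.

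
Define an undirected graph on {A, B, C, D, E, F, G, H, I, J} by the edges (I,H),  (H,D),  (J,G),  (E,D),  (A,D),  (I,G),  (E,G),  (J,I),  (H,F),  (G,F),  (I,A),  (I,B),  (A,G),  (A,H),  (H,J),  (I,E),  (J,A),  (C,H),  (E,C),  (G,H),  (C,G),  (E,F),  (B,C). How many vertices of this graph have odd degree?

Degrees: A:5, B:2, C:4, D:3, E:5, F:3, G:7, H:7, I:6, J:4
Odd-degree vertices: A, D, E, F, G, H.

6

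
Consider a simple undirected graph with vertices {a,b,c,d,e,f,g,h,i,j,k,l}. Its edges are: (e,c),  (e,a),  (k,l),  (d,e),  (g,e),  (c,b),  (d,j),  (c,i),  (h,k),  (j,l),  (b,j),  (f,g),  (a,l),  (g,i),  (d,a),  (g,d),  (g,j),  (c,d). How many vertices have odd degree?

6

Degrees: a:3, b:2, c:4, d:5, e:4, f:1, g:5, h:1, i:2, j:4, k:2, l:3
Odd-degree vertices: a, d, f, g, h, l.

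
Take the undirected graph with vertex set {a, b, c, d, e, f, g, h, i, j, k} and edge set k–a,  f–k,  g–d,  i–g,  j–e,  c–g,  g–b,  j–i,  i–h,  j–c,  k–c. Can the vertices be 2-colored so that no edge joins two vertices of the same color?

Partition the vertices as {g, h, j, k} vs {a, b, c, d, e, f, i}. Each listed edge has one endpoint in each part, so the graph is bipartite.

Yes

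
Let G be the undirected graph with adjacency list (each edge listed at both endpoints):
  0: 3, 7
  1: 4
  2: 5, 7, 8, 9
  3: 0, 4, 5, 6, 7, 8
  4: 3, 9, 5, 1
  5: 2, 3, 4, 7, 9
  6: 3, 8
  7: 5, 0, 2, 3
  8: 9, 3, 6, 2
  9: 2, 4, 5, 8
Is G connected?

Yes

Starting from 0 and exploring outward reaches every vertex (0, 7, 3, 5, 2, 6, 8, 4, 9, 1); the graph is connected.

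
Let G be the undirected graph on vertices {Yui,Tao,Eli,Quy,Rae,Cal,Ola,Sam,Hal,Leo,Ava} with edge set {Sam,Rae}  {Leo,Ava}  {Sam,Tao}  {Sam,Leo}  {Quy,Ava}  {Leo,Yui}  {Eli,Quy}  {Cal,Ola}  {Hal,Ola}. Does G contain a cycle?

No

|V| = 11, |E| = 9, number of components = 2.
A forest on 11 vertices with 2 components has exactly 9 edges, which matches — so no cycle.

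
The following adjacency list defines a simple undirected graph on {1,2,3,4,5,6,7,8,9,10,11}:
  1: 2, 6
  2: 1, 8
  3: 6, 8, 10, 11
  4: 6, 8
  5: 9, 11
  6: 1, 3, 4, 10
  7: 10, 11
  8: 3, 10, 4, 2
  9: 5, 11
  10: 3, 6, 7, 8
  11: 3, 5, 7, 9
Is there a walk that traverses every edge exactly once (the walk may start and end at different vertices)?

Degrees: 1:2, 2:2, 3:4, 4:2, 5:2, 6:4, 7:2, 8:4, 9:2, 10:4, 11:4
Odd-degree vertices: none (0 total).
With 0 odd-degree vertices and all edges in one connected piece, an Eulerian trail exists.

Yes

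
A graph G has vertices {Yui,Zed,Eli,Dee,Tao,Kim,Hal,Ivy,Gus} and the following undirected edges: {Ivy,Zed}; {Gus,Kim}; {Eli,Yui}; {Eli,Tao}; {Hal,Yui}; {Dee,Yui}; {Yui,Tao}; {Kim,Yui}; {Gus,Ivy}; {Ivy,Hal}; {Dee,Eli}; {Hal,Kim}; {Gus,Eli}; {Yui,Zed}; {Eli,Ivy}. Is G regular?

Degrees: Yui:6, Zed:2, Eli:5, Dee:2, Tao:2, Kim:3, Hal:3, Ivy:4, Gus:3
Vertex Zed has degree 2 while Yui has degree 6, so the graph is not regular.

No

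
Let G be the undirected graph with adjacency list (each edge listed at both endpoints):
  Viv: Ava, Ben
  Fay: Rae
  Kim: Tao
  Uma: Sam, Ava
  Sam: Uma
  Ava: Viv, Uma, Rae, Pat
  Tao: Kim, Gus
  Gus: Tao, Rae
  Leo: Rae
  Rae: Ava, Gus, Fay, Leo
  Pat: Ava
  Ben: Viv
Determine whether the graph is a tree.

|V| = 12, |E| = 11.
It is connected with exactly 11 edges, hence acyclic — it is a tree.

Yes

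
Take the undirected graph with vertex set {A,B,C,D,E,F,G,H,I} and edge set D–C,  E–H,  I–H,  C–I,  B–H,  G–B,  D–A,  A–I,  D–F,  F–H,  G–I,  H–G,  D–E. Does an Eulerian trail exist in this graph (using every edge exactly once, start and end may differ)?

Yes

Degrees: A:2, B:2, C:2, D:4, E:2, F:2, G:3, H:5, I:4
Odd-degree vertices: G, H (2 total).
The non-isolated vertices are connected and exactly 2 have odd degree, so an Eulerian trail exists (from G to H).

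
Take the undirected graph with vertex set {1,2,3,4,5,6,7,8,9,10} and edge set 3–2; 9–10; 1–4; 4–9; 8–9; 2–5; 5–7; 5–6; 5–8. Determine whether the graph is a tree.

Yes

|V| = 10, |E| = 9.
It is connected with exactly 9 edges, hence acyclic — it is a tree.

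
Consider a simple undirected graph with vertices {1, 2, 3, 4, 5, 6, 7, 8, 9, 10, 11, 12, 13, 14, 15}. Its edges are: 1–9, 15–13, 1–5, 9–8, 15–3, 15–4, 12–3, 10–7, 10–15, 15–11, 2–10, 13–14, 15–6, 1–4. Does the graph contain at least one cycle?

No

|V| = 15, |E| = 14, number of components = 1.
A forest on 15 vertices with 1 component has exactly 14 edges, which matches — so no cycle.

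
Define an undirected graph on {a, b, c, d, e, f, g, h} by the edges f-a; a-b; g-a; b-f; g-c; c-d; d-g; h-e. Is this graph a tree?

|V| = 8, |E| = 8.
It splits into 2 components, so it cannot be a tree.

No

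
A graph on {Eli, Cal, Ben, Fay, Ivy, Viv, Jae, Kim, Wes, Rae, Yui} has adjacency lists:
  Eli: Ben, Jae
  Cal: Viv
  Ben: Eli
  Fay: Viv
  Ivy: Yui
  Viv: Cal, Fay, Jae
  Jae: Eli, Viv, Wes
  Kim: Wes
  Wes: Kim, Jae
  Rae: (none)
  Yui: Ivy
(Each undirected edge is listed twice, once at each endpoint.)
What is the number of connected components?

3

Component: {Rae}
Component: {Ivy, Yui}
Component: {Eli, Cal, Ben, Fay, Viv, Jae, Kim, Wes}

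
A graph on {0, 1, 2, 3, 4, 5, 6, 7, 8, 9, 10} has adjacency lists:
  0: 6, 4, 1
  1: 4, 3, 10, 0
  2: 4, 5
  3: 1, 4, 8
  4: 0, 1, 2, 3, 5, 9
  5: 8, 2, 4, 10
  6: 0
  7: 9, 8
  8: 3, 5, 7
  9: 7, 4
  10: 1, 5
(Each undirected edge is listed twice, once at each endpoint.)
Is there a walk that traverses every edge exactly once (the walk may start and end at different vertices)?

No

Degrees: 0:3, 1:4, 2:2, 3:3, 4:6, 5:4, 6:1, 7:2, 8:3, 9:2, 10:2
Odd-degree vertices: 0, 3, 6, 8 (4 total).
With 4 odd-degree vertices (more than two), no single trail can use every edge.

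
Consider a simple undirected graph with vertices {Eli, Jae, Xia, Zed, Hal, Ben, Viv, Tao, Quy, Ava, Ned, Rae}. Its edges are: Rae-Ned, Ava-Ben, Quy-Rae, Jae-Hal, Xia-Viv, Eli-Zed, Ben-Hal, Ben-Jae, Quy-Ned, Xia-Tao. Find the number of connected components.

4

Component: {Eli, Zed}
Component: {Xia, Viv, Tao}
Component: {Quy, Ned, Rae}
Component: {Jae, Hal, Ben, Ava}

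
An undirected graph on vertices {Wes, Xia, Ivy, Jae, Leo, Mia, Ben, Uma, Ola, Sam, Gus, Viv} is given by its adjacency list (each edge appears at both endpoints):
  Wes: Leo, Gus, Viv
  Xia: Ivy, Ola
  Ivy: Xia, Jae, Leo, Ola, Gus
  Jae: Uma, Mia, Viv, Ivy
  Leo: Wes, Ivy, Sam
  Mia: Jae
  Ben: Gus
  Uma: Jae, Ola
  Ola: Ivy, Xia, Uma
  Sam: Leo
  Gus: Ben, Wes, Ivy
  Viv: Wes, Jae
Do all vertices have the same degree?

No

Degrees: Wes:3, Xia:2, Ivy:5, Jae:4, Leo:3, Mia:1, Ben:1, Uma:2, Ola:3, Sam:1, Gus:3, Viv:2
Vertex Mia has degree 1 while Ivy has degree 5, so the graph is not regular.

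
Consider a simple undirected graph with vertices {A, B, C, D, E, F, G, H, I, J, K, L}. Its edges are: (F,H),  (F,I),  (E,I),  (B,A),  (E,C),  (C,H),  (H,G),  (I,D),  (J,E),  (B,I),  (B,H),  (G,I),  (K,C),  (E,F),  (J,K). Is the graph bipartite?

F-I-E-F is an odd cycle (length 3), and a bipartite graph can contain only even cycles.

No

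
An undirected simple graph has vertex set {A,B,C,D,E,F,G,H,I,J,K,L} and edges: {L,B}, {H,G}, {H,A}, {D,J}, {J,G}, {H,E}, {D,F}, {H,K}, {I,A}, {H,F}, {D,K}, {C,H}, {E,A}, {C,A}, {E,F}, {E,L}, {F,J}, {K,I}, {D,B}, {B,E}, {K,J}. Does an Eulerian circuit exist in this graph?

Degrees: A:4, B:3, C:2, D:4, E:5, F:4, G:2, H:6, I:2, J:4, K:4, L:2
Vertices with odd degree: B, E. An Eulerian circuit requires all degrees even.

No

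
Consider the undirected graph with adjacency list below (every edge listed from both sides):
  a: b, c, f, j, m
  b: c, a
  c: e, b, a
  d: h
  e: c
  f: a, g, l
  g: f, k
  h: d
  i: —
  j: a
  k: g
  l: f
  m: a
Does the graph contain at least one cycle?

The graph has 13 vertices, 11 edges, and 3 connected components.
One cycle is a-b-c-a.

Yes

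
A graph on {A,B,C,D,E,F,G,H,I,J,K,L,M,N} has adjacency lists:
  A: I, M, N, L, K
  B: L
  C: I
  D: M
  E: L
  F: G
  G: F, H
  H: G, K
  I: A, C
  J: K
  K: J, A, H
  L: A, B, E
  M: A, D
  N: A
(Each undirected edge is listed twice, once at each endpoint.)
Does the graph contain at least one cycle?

|V| = 14, |E| = 13, number of components = 1.
Since 13 = 14 - 1, the graph is a forest and contains no cycle.

No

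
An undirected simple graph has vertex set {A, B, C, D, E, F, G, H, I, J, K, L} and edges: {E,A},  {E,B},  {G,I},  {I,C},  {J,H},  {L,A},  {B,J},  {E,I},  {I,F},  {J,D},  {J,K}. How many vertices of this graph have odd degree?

Degrees: A:2, B:2, C:1, D:1, E:3, F:1, G:1, H:1, I:4, J:4, K:1, L:1
Odd-degree vertices: C, D, E, F, G, H, K, L.

8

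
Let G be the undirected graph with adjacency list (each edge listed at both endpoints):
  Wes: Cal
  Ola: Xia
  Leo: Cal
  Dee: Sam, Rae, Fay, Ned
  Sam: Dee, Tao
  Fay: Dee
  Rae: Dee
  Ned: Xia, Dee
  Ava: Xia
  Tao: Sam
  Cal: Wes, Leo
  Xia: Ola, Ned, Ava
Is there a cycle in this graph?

The graph has 12 vertices, 10 edges, and 2 connected components.
Since 10 = 12 - 2, the graph is a forest and contains no cycle.

No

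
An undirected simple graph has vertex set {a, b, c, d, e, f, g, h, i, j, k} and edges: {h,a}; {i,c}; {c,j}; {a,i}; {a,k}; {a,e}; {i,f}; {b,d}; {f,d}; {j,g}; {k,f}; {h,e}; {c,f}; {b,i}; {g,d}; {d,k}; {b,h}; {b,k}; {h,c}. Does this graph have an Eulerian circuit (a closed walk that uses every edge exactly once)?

Yes

Degrees: a:4, b:4, c:4, d:4, e:2, f:4, g:2, h:4, i:4, j:2, k:4
All degrees are even and the non-isolated vertices are connected — an Eulerian circuit exists.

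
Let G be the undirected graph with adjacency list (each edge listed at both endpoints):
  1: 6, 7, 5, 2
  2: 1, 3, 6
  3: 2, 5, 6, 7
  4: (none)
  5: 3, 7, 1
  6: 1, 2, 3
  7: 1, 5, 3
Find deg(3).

4

Neighbors of 3: 2, 5, 6, 7.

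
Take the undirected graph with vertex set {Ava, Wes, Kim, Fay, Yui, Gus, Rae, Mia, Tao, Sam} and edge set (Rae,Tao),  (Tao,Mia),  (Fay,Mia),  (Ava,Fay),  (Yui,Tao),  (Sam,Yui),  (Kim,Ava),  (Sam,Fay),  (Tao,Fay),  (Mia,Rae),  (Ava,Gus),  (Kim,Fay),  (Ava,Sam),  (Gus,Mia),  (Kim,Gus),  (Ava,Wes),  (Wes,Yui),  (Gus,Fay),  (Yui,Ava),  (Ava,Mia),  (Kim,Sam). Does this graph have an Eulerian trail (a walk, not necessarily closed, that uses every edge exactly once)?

Degrees: Ava:7, Wes:2, Kim:4, Fay:6, Yui:4, Gus:4, Rae:2, Mia:5, Tao:4, Sam:4
Odd-degree vertices: Ava, Mia (2 total).
The non-isolated vertices are connected and exactly 2 have odd degree, so an Eulerian trail exists (from Ava to Mia).

Yes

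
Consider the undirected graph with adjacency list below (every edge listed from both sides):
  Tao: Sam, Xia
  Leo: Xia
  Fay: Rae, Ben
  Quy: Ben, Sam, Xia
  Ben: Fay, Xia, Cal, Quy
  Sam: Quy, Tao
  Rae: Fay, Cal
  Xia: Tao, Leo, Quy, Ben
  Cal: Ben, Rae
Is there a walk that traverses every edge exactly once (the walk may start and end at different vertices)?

Yes

Degrees: Tao:2, Leo:1, Fay:2, Quy:3, Ben:4, Sam:2, Rae:2, Xia:4, Cal:2
Odd-degree vertices: Leo, Quy (2 total).
The non-isolated vertices are connected and exactly 2 have odd degree, so an Eulerian trail exists (from Leo to Quy).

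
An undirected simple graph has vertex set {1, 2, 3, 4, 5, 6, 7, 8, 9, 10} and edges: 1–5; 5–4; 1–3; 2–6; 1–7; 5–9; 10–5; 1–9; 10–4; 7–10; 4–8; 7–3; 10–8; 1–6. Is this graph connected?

Starting from 1 and exploring outward reaches every vertex (1, 5, 9, 3, 6, 7, 4, 10, 2, 8); the graph is connected.

Yes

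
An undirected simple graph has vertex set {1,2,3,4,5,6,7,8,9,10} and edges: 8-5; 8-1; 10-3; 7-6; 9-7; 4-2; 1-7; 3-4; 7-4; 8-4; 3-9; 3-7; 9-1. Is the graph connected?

Yes

A breadth-first search from 1 visits 1, 8, 7, 9, 4, 5, 3, 6, 2, 10 — all 10 vertices — so the graph is connected.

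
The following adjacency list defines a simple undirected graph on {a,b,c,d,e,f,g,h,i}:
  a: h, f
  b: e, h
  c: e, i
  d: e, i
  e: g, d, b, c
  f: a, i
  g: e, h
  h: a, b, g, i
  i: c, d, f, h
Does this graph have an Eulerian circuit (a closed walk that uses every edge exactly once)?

Yes

Degrees: a:2, b:2, c:2, d:2, e:4, f:2, g:2, h:4, i:4
All degrees are even and the non-isolated vertices are connected — an Eulerian circuit exists.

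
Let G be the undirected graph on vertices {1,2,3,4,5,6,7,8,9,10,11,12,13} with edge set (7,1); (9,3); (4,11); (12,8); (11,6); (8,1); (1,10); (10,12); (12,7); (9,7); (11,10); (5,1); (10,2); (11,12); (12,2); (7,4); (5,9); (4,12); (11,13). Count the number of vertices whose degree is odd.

6

Degrees: 1:4, 2:2, 3:1, 4:3, 5:2, 6:1, 7:4, 8:2, 9:3, 10:4, 11:5, 12:6, 13:1
Odd-degree vertices: 3, 4, 6, 9, 11, 13.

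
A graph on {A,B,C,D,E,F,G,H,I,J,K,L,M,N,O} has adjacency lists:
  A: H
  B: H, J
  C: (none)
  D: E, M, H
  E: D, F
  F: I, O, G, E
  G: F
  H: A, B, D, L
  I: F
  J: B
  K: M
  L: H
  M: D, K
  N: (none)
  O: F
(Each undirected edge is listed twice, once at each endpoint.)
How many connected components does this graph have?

3

Component: {C}
Component: {N}
Component: {A, B, D, E, F, G, H, I, J, K, L, M, O}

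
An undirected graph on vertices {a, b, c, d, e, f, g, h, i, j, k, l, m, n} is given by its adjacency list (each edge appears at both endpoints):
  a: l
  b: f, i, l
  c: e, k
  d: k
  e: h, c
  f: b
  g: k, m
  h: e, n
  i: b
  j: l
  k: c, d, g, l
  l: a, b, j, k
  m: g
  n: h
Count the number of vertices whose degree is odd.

Degrees: a:1, b:3, c:2, d:1, e:2, f:1, g:2, h:2, i:1, j:1, k:4, l:4, m:1, n:1
Odd-degree vertices: a, b, d, f, i, j, m, n.

8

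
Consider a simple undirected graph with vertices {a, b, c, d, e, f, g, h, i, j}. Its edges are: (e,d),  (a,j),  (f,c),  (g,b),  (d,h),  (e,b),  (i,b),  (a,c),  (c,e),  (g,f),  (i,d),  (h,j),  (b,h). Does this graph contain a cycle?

Yes

The graph has 10 vertices, 13 edges, and 1 connected component.
One cycle is e-b-i-d-e.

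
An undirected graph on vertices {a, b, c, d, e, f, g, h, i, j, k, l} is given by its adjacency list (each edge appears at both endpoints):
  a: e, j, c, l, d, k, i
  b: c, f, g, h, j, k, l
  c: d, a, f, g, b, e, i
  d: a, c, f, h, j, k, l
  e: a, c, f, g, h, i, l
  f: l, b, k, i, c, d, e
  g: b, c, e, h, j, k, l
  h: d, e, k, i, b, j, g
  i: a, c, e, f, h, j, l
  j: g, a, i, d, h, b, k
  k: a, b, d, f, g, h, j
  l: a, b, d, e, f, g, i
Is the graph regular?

Yes

Degrees: a:7, b:7, c:7, d:7, e:7, f:7, g:7, h:7, i:7, j:7, k:7, l:7
Every vertex has degree 7, so the graph is 7-regular.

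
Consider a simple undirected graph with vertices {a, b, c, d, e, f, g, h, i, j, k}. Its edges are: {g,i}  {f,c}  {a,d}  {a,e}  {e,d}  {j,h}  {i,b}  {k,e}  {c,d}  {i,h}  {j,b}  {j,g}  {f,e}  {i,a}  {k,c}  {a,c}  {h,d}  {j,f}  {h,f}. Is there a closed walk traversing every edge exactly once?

Degrees: a:4, b:2, c:4, d:4, e:4, f:4, g:2, h:4, i:4, j:4, k:2
All degrees are even and the non-isolated vertices are connected — an Eulerian circuit exists.

Yes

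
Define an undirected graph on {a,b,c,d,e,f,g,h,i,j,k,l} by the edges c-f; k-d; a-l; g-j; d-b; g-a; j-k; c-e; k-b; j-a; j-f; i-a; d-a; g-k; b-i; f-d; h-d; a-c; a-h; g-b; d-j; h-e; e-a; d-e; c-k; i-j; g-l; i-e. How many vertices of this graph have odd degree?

6

Degrees: a:8, b:4, c:4, d:7, e:5, f:3, g:5, h:3, i:4, j:6, k:5, l:2
Odd-degree vertices: d, e, f, g, h, k.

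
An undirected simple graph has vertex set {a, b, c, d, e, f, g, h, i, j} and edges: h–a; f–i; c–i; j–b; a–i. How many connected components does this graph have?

Component: {d}
Component: {e}
Component: {g}
Component: {b, j}
Component: {a, c, f, h, i}

5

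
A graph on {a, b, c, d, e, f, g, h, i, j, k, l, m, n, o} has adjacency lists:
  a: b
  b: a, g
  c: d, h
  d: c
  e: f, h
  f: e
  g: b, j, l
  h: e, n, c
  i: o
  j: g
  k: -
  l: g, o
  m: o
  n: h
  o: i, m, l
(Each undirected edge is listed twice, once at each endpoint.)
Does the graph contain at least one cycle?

The graph has 15 vertices, 12 edges, and 3 connected components.
Since 12 = 15 - 3, the graph is a forest and contains no cycle.

No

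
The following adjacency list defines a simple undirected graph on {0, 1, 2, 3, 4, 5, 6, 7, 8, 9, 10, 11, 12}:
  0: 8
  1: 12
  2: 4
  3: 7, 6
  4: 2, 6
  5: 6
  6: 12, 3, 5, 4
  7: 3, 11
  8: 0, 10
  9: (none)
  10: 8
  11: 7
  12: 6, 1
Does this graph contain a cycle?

No

|V| = 13, |E| = 10, number of components = 3.
Since 10 = 13 - 3, the graph is a forest and contains no cycle.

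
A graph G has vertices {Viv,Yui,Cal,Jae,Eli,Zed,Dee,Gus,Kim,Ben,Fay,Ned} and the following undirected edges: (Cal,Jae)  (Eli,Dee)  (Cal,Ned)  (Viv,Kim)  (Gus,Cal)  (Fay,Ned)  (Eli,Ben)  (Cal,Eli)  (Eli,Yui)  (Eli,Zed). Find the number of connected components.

Component: {Viv, Kim}
Component: {Yui, Cal, Jae, Eli, Zed, Dee, Gus, Ben, Fay, Ned}

2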